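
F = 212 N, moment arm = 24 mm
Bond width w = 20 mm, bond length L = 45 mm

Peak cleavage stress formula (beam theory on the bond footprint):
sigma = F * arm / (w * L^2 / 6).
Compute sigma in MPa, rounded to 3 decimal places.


sigma = (212 * 24) / (20 * 2025 / 6)
= 5088 * 6 / 40500
= 30528 / 40500
= 0.754 MPa

0.754


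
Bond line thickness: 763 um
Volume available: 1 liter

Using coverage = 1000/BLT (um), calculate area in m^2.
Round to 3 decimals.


1 L = 1e6 mm^3, thickness = 763 um = 0.763 mm
Area = 1e6 / 0.763 mm^2 = (1e6 / 0.763) / 1e6 m^2 = 1000 / 763 m^2
= 1.311 m^2

1.311


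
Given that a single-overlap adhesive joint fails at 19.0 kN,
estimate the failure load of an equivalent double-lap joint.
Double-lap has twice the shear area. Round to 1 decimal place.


Double-lap factor = 2
Expected load = 19.0 * 2 = 38.0 kN

38.0


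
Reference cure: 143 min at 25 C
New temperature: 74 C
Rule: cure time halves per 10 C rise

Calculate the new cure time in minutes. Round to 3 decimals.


factor = 2^((74-25)/10) = 29.8571
t_new = 143 / 29.8571 = 4.789 min

4.789


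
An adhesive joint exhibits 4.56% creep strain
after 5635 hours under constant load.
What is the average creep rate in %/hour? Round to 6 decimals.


Creep rate = strain / time
= 4.56 / 5635
= 0.000809 %/h

0.000809


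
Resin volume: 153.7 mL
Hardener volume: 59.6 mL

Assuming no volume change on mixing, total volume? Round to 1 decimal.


V_total = 153.7 + 59.6 = 213.3 mL

213.3


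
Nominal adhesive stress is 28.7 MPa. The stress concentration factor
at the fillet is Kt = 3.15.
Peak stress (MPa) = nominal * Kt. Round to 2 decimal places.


Peak = 28.7 * 3.15 = 90.41 MPa

90.41


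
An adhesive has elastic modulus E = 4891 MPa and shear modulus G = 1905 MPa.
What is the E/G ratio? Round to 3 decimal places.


E/G = 4891 / 1905 = 2.567

2.567


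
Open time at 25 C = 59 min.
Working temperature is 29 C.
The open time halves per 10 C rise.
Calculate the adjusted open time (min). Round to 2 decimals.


factor = 2^((29 - 25) / 10) = 1.3195
ot = 59 / 1.3195 = 44.71 min

44.71


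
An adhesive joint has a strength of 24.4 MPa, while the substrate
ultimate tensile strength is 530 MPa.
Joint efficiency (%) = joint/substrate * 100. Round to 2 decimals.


Efficiency = 24.4 / 530 * 100
= 4.60%

4.60


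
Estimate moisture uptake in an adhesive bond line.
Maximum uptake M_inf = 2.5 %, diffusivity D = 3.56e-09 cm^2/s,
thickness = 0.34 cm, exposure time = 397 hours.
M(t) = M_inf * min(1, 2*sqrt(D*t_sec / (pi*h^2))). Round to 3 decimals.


Convert time: 397 h = 1429200 s
ratio = min(1, 2*sqrt(3.56e-09*1429200/(pi*0.34^2)))
= 0.236727
M(t) = 2.5 * 0.236727 = 0.592%

0.592


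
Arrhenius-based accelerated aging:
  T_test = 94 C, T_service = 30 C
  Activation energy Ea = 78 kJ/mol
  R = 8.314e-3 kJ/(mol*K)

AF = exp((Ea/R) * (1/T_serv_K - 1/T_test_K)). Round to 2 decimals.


T_test_K = 367.15, T_serv_K = 303.15
AF = exp((78/8.314e-3) * (1/303.15 - 1/367.15))
= 220.23

220.23


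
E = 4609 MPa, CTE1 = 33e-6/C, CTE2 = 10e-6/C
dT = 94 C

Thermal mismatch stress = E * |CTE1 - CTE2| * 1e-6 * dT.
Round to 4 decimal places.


= 4609 * 23e-6 * 94
= 9.9647 MPa

9.9647


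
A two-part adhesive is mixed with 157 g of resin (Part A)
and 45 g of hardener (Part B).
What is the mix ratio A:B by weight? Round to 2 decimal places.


Mix ratio = mass_A / mass_B
= 157 / 45
= 3.49

3.49


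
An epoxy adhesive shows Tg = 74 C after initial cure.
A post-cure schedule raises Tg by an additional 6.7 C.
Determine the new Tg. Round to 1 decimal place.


New Tg = 74 + 6.7
= 80.7 C

80.7


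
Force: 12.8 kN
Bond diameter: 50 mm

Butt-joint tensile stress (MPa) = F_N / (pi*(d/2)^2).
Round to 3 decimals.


F_N = 12.8 * 1000 = 12800.0 N
A = pi*(25.0)^2 = 1963.4954 mm^2
stress = 12800.0 / 1963.4954 = 6.519 MPa

6.519


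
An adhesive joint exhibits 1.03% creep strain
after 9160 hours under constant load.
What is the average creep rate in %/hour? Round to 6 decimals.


Creep rate = strain / time
= 1.03 / 9160
= 0.000112 %/h

0.000112


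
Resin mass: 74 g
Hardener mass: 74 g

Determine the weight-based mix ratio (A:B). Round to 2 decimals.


Ratio = 74 / 74 = 1.00

1.00


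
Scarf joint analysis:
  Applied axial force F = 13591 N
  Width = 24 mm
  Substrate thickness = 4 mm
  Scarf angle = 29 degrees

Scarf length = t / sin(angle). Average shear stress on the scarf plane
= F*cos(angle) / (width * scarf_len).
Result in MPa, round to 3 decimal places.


Scarf length = 4 / sin(29 deg) = 8.2507 mm
cos(29 deg) = 0.874620
Shear = 13591 * 0.874620 / (24 * 8.2507)
= 60.030 MPa

60.030


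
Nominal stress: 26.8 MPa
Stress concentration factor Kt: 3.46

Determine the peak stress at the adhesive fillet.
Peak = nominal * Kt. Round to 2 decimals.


Peak stress = 26.8 * 3.46
= 92.73 MPa

92.73


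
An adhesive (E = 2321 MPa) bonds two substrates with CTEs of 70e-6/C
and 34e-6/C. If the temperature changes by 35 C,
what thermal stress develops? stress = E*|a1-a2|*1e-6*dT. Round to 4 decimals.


Stress = 2321 * |70 - 34| * 1e-6 * 35
= 2.9245 MPa

2.9245


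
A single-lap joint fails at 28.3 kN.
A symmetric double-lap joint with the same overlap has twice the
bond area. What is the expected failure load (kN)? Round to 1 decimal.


Double-lap load = 2 * 28.3 = 56.6 kN

56.6


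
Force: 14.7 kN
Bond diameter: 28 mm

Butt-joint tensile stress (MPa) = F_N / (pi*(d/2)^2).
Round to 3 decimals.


F_N = 14.7 * 1000 = 14700.0 N
A = pi*(14.0)^2 = 615.7522 mm^2
stress = 14700.0 / 615.7522 = 23.873 MPa

23.873


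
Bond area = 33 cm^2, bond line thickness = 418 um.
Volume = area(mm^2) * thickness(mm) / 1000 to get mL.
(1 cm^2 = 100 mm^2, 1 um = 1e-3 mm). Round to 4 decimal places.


area_mm2 = 33 * 100 = 3300
blt_mm = 418 * 1e-3 = 0.418
vol_mm3 = 3300 * 0.418 = 1379.4
vol_mL = 1379.4 / 1000 = 1.3794 mL

1.3794


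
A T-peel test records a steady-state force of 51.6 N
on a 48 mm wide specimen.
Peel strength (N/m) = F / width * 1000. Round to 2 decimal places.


Peel strength = 51.6 / 48 * 1000
= 1075.00 N/m

1075.00


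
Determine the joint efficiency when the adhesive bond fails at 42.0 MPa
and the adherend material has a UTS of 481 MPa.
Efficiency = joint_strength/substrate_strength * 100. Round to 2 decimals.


Joint efficiency = 42.0 / 481 * 100
= 8.73%

8.73


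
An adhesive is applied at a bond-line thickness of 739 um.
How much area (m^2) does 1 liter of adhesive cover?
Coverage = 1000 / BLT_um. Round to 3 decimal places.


Coverage = 1000 / 739 = 1.353 m^2

1.353


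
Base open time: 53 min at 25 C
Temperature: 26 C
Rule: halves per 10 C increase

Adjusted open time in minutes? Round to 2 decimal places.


Acceleration = 2^((26-25)/10) = 1.0718
Open time = 53 / 1.0718 = 49.45 min

49.45


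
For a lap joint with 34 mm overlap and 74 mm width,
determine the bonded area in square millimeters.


Area = 34 * 74 = 2516 mm^2

2516


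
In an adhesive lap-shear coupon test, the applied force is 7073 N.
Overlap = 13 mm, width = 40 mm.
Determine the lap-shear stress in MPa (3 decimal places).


stress = F / (overlap * width)
= 7073 / (13 * 40)
= 13.602 MPa

13.602


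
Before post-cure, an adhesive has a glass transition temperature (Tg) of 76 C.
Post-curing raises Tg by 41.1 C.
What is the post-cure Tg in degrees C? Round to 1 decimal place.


Tg_post = Tg_base + delta_Tg
= 76 + 41.1
= 117.1 C

117.1


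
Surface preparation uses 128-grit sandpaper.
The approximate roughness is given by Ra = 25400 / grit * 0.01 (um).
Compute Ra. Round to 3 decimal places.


Ra = 25400 / 128 * 0.01
= 254 / 128
= 1.984 um

1.984


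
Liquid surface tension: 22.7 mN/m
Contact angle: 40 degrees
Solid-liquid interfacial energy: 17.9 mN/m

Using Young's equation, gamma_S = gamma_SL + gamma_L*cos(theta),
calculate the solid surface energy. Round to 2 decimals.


gamma_S = 17.9 + 22.7 * cos(40)
= 35.29 mN/m

35.29


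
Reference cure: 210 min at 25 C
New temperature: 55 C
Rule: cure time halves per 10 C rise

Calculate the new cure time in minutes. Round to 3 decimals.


factor = 2^((55-25)/10) = 8.0000
t_new = 210 / 8.0000 = 26.250 min

26.250


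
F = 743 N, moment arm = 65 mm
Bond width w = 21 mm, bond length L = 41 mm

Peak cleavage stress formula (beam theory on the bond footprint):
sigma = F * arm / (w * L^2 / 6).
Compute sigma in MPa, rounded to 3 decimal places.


sigma = (743 * 65) / (21 * 1681 / 6)
= 48295 * 6 / 35301
= 289770 / 35301
= 8.209 MPa

8.209


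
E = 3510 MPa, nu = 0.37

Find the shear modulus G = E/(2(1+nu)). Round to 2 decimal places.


G = 3510 / (2 * 1.37)
= 1281.02 MPa

1281.02


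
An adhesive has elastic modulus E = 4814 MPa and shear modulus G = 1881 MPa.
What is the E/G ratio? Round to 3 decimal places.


E/G = 4814 / 1881 = 2.559

2.559


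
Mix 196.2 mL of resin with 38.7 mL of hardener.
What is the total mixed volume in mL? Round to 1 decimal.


Total = 196.2 + 38.7 = 234.9 mL

234.9


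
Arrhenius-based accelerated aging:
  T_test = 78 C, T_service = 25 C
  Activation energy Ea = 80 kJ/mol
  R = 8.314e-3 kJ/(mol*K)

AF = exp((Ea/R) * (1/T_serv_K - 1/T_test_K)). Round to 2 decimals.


T_test_K = 351.15, T_serv_K = 298.15
AF = exp((80/8.314e-3) * (1/298.15 - 1/351.15))
= 130.47

130.47


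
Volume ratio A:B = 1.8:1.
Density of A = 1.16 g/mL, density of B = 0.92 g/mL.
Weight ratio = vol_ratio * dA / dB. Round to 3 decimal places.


Wt ratio = 1.8 * 1.16 / 0.92
= 2.270

2.270


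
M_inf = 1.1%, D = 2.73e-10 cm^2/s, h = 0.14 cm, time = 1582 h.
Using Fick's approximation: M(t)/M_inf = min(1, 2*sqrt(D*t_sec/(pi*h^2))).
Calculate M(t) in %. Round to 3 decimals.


t = 5695200 s
ratio = min(1, 2*sqrt(2.73e-10*5695200/(pi*0.0196)))
= 0.317807
M(t) = 1.1 * 0.317807 = 0.350%

0.350


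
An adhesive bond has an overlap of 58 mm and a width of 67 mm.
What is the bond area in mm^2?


Bond area = overlap * width
= 58 * 67
= 3886 mm^2

3886


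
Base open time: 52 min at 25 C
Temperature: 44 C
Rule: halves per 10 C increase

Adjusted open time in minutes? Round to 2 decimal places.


Acceleration = 2^((44-25)/10) = 3.7321
Open time = 52 / 3.7321 = 13.93 min

13.93


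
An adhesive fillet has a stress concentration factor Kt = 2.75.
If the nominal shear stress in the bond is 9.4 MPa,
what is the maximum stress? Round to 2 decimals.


Max stress = 9.4 * 2.75 = 25.85 MPa

25.85


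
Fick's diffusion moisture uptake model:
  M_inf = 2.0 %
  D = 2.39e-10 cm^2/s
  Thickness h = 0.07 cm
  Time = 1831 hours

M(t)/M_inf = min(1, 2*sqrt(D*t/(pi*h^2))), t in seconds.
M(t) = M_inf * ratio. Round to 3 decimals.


t_sec = 1831 * 3600 = 6591600
ratio = 2*sqrt(2.39e-10*6591600/(pi*0.07^2))
= min(1, 0.639811)
= 0.639811
M(t) = 2.0 * 0.639811 = 1.280 %

1.280


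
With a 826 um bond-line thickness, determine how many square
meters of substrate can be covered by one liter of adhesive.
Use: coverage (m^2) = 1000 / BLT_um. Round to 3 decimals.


Coverage = 1000 / 826 = 1.211 m^2

1.211


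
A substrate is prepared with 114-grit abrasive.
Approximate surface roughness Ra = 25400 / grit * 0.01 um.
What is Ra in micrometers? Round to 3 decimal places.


Ra = 25400 / 114 * 0.01 = 2.228 um

2.228


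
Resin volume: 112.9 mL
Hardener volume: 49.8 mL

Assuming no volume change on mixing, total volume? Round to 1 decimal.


V_total = 112.9 + 49.8 = 162.7 mL

162.7


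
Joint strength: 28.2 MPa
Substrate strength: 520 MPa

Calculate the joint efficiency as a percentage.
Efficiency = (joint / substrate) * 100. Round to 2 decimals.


Efficiency = (28.2 / 520) * 100 = 5.42%

5.42


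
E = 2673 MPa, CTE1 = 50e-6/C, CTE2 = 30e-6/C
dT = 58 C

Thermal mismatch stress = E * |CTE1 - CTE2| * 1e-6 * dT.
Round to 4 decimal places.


= 2673 * 20e-6 * 58
= 3.1007 MPa

3.1007


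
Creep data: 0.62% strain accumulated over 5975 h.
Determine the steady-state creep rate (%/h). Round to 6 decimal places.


Rate = 0.62 / 5975 = 0.000104 %/h

0.000104


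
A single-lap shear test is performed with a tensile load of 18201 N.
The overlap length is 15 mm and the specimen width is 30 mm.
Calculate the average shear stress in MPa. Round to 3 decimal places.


Shear stress = F / (overlap * width)
= 18201 / (15 * 30)
= 18201 / 450
= 40.447 MPa

40.447


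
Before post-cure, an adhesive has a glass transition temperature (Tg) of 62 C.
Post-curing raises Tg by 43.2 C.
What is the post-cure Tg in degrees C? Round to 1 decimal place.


Tg_post = Tg_base + delta_Tg
= 62 + 43.2
= 105.2 C

105.2


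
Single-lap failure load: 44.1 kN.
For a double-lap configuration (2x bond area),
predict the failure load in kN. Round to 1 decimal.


Failure load = 44.1 * 2 = 88.2 kN

88.2


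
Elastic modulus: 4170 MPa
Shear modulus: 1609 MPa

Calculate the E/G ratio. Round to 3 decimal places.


E / G = 4170 / 1609 = 2.592

2.592


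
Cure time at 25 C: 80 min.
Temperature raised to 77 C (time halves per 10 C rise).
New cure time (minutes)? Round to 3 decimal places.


Acceleration factor = 2^(52/10) = 36.7583
New time = 80 / 36.7583 = 2.176 min

2.176


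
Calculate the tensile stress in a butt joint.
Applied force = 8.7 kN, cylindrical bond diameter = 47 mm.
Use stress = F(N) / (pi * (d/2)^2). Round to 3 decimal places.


A = pi * 23.5^2 = 1734.9445 mm^2
sigma = 8700.0 / 1734.9445 = 5.015 MPa

5.015


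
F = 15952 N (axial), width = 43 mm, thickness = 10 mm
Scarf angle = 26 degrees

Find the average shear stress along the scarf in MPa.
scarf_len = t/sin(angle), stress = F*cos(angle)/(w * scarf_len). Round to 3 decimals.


scarf_len = 10/sin(26 deg) = 22.8117
cos(26 deg) = 0.898794
stress = 15952*0.898794/(43*22.8117) = 14.617 MPa

14.617


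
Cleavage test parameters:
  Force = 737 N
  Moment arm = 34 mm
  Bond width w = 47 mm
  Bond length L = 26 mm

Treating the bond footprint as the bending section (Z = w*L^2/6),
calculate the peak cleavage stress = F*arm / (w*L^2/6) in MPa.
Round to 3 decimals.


M = 737 * 34 = 25058 N*mm
Z = 47 * 26^2 / 6 = 31772 / 6 mm^3
sigma = M / Z = 6 * 25058 / 31772 = 150348 / 31772
= 4.732 MPa

4.732


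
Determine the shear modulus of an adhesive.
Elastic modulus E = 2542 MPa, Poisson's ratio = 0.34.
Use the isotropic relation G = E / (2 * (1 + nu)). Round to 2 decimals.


G = 2542 / (2*(1+0.34)) = 2542 / 2.68
= 948.51 MPa

948.51


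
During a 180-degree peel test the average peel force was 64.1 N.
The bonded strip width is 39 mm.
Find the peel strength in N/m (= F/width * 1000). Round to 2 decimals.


Peel strength = F/width * 1000
= 64.1 / 39 * 1000
= 1643.59 N/m

1643.59


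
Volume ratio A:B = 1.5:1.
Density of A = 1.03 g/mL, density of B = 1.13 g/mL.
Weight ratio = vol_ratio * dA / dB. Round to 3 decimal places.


Wt ratio = 1.5 * 1.03 / 1.13
= 1.367

1.367


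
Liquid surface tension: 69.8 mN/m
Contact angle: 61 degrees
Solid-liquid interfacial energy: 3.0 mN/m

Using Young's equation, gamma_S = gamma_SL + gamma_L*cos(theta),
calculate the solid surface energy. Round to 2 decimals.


gamma_S = 3.0 + 69.8 * cos(61)
= 36.84 mN/m

36.84


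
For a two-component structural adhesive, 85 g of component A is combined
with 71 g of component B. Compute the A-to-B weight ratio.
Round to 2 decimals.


Weight ratio A:B = 85 / 71
= 1.20

1.20


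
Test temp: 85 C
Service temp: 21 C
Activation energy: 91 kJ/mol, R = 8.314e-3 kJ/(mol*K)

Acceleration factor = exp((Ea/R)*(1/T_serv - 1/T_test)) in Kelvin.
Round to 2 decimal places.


AF = exp((91/0.008314)*(1/294.15 - 1/358.15))
= 772.26

772.26


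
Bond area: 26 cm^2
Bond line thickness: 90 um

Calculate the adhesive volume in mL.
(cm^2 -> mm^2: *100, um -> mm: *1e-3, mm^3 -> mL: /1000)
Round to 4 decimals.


V = 26*100 * 90*1e-3 / 1000
= 0.2340 mL

0.2340


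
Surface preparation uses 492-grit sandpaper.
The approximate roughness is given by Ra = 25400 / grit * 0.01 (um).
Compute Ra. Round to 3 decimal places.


Ra = 25400 / 492 * 0.01
= 254 / 492
= 0.516 um

0.516


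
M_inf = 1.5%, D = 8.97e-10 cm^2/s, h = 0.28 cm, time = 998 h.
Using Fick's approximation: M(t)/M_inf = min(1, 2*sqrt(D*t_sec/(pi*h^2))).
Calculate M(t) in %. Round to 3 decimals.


t = 3592800 s
ratio = min(1, 2*sqrt(8.97e-10*3592800/(pi*0.0784)))
= 0.228776
M(t) = 1.5 * 0.228776 = 0.343%

0.343


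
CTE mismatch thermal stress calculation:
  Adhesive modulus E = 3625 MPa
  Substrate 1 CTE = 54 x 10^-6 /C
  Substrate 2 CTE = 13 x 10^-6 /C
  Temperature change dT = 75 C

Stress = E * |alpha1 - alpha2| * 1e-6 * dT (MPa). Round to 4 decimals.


delta_alpha = |54 - 13| = 41 x 10^-6/C
Stress = 3625 * 41e-6 * 75
= 11.1469 MPa

11.1469


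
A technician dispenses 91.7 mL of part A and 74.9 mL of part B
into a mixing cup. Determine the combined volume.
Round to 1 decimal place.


Combined volume = 91.7 + 74.9
= 166.6 mL

166.6


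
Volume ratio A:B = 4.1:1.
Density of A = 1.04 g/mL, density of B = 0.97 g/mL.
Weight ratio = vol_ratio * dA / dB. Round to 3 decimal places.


Wt ratio = 4.1 * 1.04 / 0.97
= 4.396

4.396


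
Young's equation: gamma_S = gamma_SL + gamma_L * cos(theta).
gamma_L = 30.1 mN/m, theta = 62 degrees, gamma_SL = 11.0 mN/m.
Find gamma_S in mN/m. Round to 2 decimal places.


cos(62 deg) = 0.469472
gamma_S = 11.0 + 30.1 * 0.469472
= 25.13 mN/m

25.13


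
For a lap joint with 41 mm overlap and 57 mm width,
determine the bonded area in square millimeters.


Area = 41 * 57 = 2337 mm^2

2337


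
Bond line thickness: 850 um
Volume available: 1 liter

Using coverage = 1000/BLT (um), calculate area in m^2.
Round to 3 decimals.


1 L = 1e6 mm^3, thickness = 850 um = 0.85 mm
Area = 1e6 / 0.85 mm^2 = (1e6 / 0.85) / 1e6 m^2 = 1000 / 850 m^2
= 1.176 m^2

1.176


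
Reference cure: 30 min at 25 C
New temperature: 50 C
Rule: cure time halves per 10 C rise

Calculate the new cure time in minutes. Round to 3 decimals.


factor = 2^((50-25)/10) = 5.6569
t_new = 30 / 5.6569 = 5.303 min

5.303


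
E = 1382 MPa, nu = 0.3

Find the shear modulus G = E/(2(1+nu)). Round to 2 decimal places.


G = 1382 / (2 * 1.30)
= 531.54 MPa

531.54


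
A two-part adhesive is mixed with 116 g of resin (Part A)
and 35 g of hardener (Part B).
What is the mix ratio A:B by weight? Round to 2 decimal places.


Mix ratio = mass_A / mass_B
= 116 / 35
= 3.31

3.31


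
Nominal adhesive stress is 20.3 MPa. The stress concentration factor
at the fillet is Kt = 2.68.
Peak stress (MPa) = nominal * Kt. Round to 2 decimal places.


Peak = 20.3 * 2.68 = 54.40 MPa

54.40


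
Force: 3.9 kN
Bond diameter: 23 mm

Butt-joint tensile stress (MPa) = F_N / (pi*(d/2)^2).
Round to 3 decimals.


F_N = 3.9 * 1000 = 3900.0 N
A = pi*(11.5)^2 = 415.4756 mm^2
stress = 3900.0 / 415.4756 = 9.387 MPa

9.387


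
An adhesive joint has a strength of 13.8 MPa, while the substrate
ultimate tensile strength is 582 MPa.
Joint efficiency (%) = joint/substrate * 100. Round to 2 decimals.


Efficiency = 13.8 / 582 * 100
= 2.37%

2.37


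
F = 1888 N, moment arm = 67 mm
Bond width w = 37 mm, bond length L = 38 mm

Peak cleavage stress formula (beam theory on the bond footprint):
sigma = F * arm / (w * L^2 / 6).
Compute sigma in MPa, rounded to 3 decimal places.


sigma = (1888 * 67) / (37 * 1444 / 6)
= 126496 * 6 / 53428
= 758976 / 53428
= 14.206 MPa

14.206


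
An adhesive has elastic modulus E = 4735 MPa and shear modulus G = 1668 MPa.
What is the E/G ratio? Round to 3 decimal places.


E/G = 4735 / 1668 = 2.839

2.839


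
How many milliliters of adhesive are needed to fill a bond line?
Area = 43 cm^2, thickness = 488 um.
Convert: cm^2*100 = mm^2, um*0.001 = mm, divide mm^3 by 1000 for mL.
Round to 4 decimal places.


= (43 * 100) * (488 * 0.001) / 1000
= 2.0984 mL

2.0984


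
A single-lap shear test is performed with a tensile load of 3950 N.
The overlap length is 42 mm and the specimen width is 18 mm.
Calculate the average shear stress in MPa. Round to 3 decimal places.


Shear stress = F / (overlap * width)
= 3950 / (42 * 18)
= 3950 / 756
= 5.225 MPa

5.225


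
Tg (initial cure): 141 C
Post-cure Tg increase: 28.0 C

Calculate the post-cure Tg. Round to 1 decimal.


Post-cure Tg = 141 + 28.0 = 169.0 C

169.0


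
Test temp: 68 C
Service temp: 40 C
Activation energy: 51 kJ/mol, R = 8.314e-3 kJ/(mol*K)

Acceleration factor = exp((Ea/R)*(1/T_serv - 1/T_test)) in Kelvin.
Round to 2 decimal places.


AF = exp((51/0.008314)*(1/313.15 - 1/341.15))
= 4.99

4.99


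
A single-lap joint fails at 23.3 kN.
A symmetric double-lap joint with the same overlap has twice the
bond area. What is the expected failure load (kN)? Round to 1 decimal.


Double-lap load = 2 * 23.3 = 46.6 kN

46.6


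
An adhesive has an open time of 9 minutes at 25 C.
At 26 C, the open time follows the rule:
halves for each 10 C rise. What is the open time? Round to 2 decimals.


Factor = 2^((26-25)/10) = 1.0718
Open time = 9 / 1.0718 = 8.40 min

8.40


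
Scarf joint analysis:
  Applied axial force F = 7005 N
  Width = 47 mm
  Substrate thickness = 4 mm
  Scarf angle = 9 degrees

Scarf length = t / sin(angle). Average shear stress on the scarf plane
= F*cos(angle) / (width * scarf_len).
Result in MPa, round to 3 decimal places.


Scarf length = 4 / sin(9 deg) = 25.5698 mm
cos(9 deg) = 0.987688
Shear = 7005 * 0.987688 / (47 * 25.5698)
= 5.757 MPa

5.757


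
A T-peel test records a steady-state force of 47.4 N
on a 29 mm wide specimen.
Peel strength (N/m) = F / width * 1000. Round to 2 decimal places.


Peel strength = 47.4 / 29 * 1000
= 1634.48 N/m

1634.48


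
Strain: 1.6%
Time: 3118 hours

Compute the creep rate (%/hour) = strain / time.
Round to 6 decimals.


Creep rate = 1.6 / 3118
= 0.000513 %/h

0.000513


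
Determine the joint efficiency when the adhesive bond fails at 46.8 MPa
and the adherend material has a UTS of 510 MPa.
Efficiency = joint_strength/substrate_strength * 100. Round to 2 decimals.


Joint efficiency = 46.8 / 510 * 100
= 9.18%

9.18


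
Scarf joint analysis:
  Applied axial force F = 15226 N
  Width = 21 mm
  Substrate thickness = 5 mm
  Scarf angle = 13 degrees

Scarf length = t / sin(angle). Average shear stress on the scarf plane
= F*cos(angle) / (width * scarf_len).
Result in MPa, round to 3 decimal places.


Scarf length = 5 / sin(13 deg) = 22.2271 mm
cos(13 deg) = 0.974370
Shear = 15226 * 0.974370 / (21 * 22.2271)
= 31.784 MPa

31.784


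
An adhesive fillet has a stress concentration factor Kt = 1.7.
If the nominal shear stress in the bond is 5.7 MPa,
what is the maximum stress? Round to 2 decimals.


Max stress = 5.7 * 1.7 = 9.69 MPa

9.69


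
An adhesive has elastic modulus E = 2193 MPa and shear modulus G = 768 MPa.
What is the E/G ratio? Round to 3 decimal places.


E/G = 2193 / 768 = 2.855

2.855


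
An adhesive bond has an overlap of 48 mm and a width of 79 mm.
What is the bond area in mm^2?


Bond area = overlap * width
= 48 * 79
= 3792 mm^2

3792


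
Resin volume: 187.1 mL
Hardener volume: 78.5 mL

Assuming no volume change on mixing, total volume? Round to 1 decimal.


V_total = 187.1 + 78.5 = 265.6 mL

265.6


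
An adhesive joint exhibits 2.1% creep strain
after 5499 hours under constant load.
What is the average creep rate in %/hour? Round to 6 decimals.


Creep rate = strain / time
= 2.1 / 5499
= 0.000382 %/h

0.000382


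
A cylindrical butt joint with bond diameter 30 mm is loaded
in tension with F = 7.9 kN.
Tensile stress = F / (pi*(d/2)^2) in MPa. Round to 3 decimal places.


Area = pi * (30/2)^2 = 706.8583 mm^2
Stress = 7.9*1000 / 706.8583
= 11.176 MPa

11.176


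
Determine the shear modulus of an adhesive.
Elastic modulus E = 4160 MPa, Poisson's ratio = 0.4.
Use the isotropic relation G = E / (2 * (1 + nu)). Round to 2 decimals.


G = 4160 / (2*(1+0.4)) = 4160 / 2.80
= 1485.71 MPa

1485.71


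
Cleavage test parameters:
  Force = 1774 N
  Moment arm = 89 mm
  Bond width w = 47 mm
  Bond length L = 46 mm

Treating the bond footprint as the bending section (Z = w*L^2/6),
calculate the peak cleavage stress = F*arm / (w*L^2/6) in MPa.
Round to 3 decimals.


M = 1774 * 89 = 157886 N*mm
Z = 47 * 46^2 / 6 = 99452 / 6 mm^3
sigma = M / Z = 6 * 157886 / 99452 = 947316 / 99452
= 9.525 MPa

9.525


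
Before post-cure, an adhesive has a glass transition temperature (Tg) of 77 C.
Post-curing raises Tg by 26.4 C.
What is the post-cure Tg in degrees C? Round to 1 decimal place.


Tg_post = Tg_base + delta_Tg
= 77 + 26.4
= 103.4 C

103.4


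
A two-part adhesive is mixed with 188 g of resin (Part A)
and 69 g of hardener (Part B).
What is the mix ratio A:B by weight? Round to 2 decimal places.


Mix ratio = mass_A / mass_B
= 188 / 69
= 2.72

2.72


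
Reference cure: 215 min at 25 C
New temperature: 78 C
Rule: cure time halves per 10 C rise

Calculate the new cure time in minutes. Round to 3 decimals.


factor = 2^((78-25)/10) = 39.3966
t_new = 215 / 39.3966 = 5.457 min

5.457


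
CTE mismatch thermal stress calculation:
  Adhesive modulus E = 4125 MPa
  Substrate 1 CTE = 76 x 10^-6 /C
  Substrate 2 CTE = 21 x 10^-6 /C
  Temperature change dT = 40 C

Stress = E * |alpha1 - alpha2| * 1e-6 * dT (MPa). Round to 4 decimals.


delta_alpha = |76 - 21| = 55 x 10^-6/C
Stress = 4125 * 55e-6 * 40
= 9.0750 MPa

9.0750


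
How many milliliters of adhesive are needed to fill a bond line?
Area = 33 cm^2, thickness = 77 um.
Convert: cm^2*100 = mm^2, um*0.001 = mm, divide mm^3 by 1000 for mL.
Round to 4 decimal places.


= (33 * 100) * (77 * 0.001) / 1000
= 0.2541 mL

0.2541


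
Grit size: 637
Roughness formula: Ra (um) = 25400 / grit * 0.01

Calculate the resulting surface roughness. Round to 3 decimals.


Ra = 25400 / 637 * 0.01
= 0.399 um

0.399


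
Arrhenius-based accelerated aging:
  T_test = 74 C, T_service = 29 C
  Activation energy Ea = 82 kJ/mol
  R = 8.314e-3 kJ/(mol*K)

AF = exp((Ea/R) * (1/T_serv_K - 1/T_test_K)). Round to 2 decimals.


T_test_K = 347.15, T_serv_K = 302.15
AF = exp((82/8.314e-3) * (1/302.15 - 1/347.15))
= 68.81

68.81


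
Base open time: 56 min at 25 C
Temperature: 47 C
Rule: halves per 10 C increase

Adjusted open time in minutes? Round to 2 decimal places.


Acceleration = 2^((47-25)/10) = 4.5948
Open time = 56 / 4.5948 = 12.19 min

12.19


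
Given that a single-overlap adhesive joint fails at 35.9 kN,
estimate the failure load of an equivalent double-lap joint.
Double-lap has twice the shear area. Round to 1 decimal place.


Double-lap factor = 2
Expected load = 35.9 * 2 = 71.8 kN

71.8


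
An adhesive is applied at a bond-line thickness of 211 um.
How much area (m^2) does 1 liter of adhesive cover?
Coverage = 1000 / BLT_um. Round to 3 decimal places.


Coverage = 1000 / 211 = 4.739 m^2

4.739


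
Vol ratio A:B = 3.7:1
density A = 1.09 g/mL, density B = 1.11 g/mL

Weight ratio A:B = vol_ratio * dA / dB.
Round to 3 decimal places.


Weight ratio = 3.7 * 1.09 / 1.11
= 3.633

3.633


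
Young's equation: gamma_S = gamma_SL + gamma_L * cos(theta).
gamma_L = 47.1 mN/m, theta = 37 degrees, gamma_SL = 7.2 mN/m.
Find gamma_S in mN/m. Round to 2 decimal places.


cos(37 deg) = 0.798636
gamma_S = 7.2 + 47.1 * 0.798636
= 44.82 mN/m

44.82


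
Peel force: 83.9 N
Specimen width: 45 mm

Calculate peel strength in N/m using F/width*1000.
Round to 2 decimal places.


Peel strength = 83.9 / 45 * 1000 = 1864.44 N/m

1864.44


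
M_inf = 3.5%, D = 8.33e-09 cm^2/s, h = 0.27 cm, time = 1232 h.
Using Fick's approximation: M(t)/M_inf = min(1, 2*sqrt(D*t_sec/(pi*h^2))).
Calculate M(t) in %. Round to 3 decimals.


t = 4435200 s
ratio = min(1, 2*sqrt(8.33e-09*4435200/(pi*0.0729)))
= 0.803286
M(t) = 3.5 * 0.803286 = 2.812%

2.812


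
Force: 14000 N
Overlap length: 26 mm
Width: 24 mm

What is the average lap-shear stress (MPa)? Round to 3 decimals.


Average shear stress = F / (overlap * width)
= 14000 / (26 * 24)
= 22.436 MPa

22.436


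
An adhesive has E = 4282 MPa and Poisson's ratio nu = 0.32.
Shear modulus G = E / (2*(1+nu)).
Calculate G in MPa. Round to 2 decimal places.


G = 4282 / (2*(1+0.32))
= 4282 / 2.64
= 1621.97 MPa

1621.97


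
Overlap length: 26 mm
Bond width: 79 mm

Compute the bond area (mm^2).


Bond area = 26 * 79 = 2054 mm^2

2054


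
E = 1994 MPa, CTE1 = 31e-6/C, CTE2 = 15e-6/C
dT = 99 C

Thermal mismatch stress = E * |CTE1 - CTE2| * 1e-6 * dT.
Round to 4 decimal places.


= 1994 * 16e-6 * 99
= 3.1585 MPa

3.1585


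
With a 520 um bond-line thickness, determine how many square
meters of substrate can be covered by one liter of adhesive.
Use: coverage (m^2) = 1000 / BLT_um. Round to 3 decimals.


Coverage = 1000 / 520 = 1.923 m^2

1.923


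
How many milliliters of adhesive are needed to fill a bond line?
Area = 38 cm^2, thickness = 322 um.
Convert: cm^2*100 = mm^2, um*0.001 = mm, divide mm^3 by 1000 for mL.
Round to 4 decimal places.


= (38 * 100) * (322 * 0.001) / 1000
= 1.2236 mL

1.2236


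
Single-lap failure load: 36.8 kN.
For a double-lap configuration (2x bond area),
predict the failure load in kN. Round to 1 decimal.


Failure load = 36.8 * 2 = 73.6 kN

73.6


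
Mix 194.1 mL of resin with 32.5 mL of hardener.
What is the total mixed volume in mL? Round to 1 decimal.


Total = 194.1 + 32.5 = 226.6 mL

226.6


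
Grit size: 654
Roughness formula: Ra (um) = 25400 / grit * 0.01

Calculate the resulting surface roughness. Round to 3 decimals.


Ra = 25400 / 654 * 0.01
= 0.388 um

0.388


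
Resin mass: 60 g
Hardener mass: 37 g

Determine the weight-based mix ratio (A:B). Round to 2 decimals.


Ratio = 60 / 37 = 1.62

1.62


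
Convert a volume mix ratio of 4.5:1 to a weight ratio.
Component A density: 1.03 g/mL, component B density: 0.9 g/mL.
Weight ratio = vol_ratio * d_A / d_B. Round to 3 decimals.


= 4.5 * 1.03 / 0.9 = 5.150

5.150


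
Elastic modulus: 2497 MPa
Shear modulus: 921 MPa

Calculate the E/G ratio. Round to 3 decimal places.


E / G = 2497 / 921 = 2.711

2.711


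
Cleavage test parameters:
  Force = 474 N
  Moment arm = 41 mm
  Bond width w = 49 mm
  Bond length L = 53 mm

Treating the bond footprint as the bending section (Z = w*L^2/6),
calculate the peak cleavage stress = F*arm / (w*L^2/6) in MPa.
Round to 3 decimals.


M = 474 * 41 = 19434 N*mm
Z = 49 * 53^2 / 6 = 137641 / 6 mm^3
sigma = M / Z = 6 * 19434 / 137641 = 116604 / 137641
= 0.847 MPa

0.847


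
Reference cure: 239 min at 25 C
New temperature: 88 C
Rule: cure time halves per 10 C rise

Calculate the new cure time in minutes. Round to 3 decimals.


factor = 2^((88-25)/10) = 78.7932
t_new = 239 / 78.7932 = 3.033 min

3.033


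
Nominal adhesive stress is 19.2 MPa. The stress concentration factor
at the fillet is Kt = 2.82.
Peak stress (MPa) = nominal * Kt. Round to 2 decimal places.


Peak = 19.2 * 2.82 = 54.14 MPa

54.14


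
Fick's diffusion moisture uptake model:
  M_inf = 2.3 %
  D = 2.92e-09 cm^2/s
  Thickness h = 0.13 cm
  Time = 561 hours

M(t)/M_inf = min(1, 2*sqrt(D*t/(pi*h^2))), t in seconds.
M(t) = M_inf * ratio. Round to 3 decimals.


t_sec = 561 * 3600 = 2019600
ratio = 2*sqrt(2.92e-09*2019600/(pi*0.13^2))
= min(1, 0.666555)
= 0.666555
M(t) = 2.3 * 0.666555 = 1.533 %

1.533


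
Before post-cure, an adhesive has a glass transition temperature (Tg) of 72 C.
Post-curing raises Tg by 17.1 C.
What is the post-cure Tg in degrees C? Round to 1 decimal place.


Tg_post = Tg_base + delta_Tg
= 72 + 17.1
= 89.1 C

89.1


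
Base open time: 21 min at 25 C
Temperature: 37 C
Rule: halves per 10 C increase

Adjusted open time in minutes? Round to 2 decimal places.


Acceleration = 2^((37-25)/10) = 2.2974
Open time = 21 / 2.2974 = 9.14 min

9.14


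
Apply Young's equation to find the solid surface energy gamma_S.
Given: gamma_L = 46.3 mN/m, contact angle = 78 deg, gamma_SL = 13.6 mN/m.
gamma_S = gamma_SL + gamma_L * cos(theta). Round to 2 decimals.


theta_rad = 78 * pi/180 = 1.361357
gamma_S = 13.6 + 46.3 * cos(1.361357)
= 23.23 mN/m

23.23


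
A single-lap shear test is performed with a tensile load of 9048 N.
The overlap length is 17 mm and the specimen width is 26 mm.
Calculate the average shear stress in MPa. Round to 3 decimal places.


Shear stress = F / (overlap * width)
= 9048 / (17 * 26)
= 9048 / 442
= 20.471 MPa

20.471


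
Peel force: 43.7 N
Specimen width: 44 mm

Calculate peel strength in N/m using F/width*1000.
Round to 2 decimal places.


Peel strength = 43.7 / 44 * 1000 = 993.18 N/m

993.18


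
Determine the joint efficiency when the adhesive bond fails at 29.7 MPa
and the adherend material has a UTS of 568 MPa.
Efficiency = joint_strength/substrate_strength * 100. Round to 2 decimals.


Joint efficiency = 29.7 / 568 * 100
= 5.23%

5.23


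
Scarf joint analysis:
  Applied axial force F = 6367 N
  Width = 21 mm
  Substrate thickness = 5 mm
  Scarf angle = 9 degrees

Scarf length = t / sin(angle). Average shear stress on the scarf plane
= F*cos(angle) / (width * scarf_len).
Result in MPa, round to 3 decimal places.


Scarf length = 5 / sin(9 deg) = 31.9623 mm
cos(9 deg) = 0.987688
Shear = 6367 * 0.987688 / (21 * 31.9623)
= 9.369 MPa

9.369


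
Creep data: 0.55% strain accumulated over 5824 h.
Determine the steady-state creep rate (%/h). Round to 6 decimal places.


Rate = 0.55 / 5824 = 0.000094 %/h

0.000094


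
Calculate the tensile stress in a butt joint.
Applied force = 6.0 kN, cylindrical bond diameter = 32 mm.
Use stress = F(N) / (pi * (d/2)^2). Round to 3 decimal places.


A = pi * 16.0^2 = 804.2477 mm^2
sigma = 6000.0 / 804.2477 = 7.460 MPa

7.460


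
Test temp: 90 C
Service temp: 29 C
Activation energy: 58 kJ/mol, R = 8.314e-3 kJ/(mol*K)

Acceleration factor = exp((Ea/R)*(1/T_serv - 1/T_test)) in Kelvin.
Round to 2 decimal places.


AF = exp((58/0.008314)*(1/302.15 - 1/363.15))
= 48.34

48.34


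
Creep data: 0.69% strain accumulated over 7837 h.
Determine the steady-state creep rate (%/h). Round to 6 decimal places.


Rate = 0.69 / 7837 = 0.000088 %/h

0.000088


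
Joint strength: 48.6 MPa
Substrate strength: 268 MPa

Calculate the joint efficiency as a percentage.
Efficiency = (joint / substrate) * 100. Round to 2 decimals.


Efficiency = (48.6 / 268) * 100 = 18.13%

18.13


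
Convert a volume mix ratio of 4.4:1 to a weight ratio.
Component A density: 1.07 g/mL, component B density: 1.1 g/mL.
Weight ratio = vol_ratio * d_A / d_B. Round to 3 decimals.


= 4.4 * 1.07 / 1.1 = 4.280

4.280


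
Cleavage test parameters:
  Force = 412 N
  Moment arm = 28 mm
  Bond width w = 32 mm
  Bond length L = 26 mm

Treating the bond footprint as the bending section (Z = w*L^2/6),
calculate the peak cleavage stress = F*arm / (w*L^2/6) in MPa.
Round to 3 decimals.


M = 412 * 28 = 11536 N*mm
Z = 32 * 26^2 / 6 = 21632 / 6 mm^3
sigma = M / Z = 6 * 11536 / 21632 = 69216 / 21632
= 3.200 MPa

3.200


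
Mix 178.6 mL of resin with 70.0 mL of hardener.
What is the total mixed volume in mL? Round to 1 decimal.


Total = 178.6 + 70.0 = 248.6 mL

248.6


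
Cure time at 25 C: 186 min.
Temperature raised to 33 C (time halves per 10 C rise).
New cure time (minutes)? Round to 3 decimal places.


Acceleration factor = 2^(8/10) = 1.7411
New time = 186 / 1.7411 = 106.829 min

106.829


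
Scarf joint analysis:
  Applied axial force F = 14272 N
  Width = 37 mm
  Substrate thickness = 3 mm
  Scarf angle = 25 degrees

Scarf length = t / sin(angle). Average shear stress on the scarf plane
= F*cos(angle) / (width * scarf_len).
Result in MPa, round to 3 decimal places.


Scarf length = 3 / sin(25 deg) = 7.0986 mm
cos(25 deg) = 0.906308
Shear = 14272 * 0.906308 / (37 * 7.0986)
= 49.248 MPa

49.248


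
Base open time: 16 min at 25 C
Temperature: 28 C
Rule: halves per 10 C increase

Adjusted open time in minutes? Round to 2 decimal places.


Acceleration = 2^((28-25)/10) = 1.2311
Open time = 16 / 1.2311 = 13.00 min

13.00


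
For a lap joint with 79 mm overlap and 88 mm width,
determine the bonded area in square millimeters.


Area = 79 * 88 = 6952 mm^2

6952


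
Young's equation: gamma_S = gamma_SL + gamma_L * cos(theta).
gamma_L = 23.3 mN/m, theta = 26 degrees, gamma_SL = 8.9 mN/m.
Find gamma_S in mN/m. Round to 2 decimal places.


cos(26 deg) = 0.898794
gamma_S = 8.9 + 23.3 * 0.898794
= 29.84 mN/m

29.84


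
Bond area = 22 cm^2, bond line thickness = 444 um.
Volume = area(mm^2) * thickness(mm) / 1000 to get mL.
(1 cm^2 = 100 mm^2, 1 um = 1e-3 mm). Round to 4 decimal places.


area_mm2 = 22 * 100 = 2200
blt_mm = 444 * 1e-3 = 0.444
vol_mm3 = 2200 * 0.444 = 976.8
vol_mL = 976.8 / 1000 = 0.9768 mL

0.9768


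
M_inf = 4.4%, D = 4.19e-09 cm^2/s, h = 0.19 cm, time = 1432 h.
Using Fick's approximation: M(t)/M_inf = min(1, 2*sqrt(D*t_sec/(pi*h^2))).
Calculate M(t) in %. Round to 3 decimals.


t = 5155200 s
ratio = min(1, 2*sqrt(4.19e-09*5155200/(pi*0.0361)))
= 0.872833
M(t) = 4.4 * 0.872833 = 3.840%

3.840


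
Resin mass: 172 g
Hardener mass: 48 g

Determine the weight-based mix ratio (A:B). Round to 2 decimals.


Ratio = 172 / 48 = 3.58

3.58


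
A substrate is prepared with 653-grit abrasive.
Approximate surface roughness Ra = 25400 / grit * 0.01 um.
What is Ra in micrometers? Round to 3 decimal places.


Ra = 25400 / 653 * 0.01 = 0.389 um

0.389


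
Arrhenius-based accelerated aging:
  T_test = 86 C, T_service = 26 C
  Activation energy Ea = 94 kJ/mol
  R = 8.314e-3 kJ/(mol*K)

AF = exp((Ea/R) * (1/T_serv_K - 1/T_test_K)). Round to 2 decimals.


T_test_K = 359.15, T_serv_K = 299.15
AF = exp((94/8.314e-3) * (1/299.15 - 1/359.15))
= 552.25

552.25


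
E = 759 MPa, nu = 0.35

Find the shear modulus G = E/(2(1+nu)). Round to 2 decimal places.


G = 759 / (2 * 1.35)
= 281.11 MPa

281.11


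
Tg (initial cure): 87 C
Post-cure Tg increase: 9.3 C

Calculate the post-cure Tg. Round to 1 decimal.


Post-cure Tg = 87 + 9.3 = 96.3 C

96.3


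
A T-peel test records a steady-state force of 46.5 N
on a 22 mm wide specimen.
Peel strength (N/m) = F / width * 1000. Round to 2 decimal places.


Peel strength = 46.5 / 22 * 1000
= 2113.64 N/m

2113.64


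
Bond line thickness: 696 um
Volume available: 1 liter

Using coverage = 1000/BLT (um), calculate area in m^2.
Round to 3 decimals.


1 L = 1e6 mm^3, thickness = 696 um = 0.696 mm
Area = 1e6 / 0.696 mm^2 = (1e6 / 0.696) / 1e6 m^2 = 1000 / 696 m^2
= 1.437 m^2

1.437


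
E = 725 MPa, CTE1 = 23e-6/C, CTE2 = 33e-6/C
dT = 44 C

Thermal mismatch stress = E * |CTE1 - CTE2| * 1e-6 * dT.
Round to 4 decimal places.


= 725 * 10e-6 * 44
= 0.3190 MPa

0.3190


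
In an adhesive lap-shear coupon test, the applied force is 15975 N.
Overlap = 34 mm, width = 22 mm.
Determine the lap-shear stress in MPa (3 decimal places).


stress = F / (overlap * width)
= 15975 / (34 * 22)
= 21.357 MPa

21.357


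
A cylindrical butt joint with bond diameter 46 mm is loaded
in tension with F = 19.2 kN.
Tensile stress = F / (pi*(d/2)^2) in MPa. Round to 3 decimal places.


Area = pi * (46/2)^2 = 1661.9025 mm^2
Stress = 19.2*1000 / 1661.9025
= 11.553 MPa

11.553


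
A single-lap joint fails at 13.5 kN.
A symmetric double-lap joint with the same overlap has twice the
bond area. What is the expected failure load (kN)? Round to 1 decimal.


Double-lap load = 2 * 13.5 = 27.0 kN

27.0


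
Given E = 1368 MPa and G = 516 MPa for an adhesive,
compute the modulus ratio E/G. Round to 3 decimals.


E/G ratio = 1368 / 516 = 2.651

2.651


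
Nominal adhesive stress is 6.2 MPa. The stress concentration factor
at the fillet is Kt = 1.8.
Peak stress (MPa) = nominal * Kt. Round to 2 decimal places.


Peak = 6.2 * 1.8 = 11.16 MPa

11.16
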